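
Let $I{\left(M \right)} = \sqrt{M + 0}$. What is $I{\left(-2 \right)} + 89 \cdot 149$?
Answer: $13261 + i \sqrt{2} \approx 13261.0 + 1.4142 i$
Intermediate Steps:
$I{\left(M \right)} = \sqrt{M}$
$I{\left(-2 \right)} + 89 \cdot 149 = \sqrt{-2} + 89 \cdot 149 = i \sqrt{2} + 13261 = 13261 + i \sqrt{2}$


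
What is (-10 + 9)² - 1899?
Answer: -1898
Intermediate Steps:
(-10 + 9)² - 1899 = (-1)² - 1899 = 1 - 1899 = -1898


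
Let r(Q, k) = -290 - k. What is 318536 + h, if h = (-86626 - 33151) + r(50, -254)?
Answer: 198723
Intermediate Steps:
h = -119813 (h = (-86626 - 33151) + (-290 - 1*(-254)) = -119777 + (-290 + 254) = -119777 - 36 = -119813)
318536 + h = 318536 - 119813 = 198723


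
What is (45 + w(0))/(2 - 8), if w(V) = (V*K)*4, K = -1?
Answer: -15/2 ≈ -7.5000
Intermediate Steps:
w(V) = -4*V (w(V) = (V*(-1))*4 = -V*4 = -4*V)
(45 + w(0))/(2 - 8) = (45 - 4*0)/(2 - 8) = (45 + 0)/(-6) = 45*(-⅙) = -15/2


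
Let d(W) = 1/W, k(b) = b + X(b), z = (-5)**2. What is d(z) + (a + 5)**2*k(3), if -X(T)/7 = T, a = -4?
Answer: -449/25 ≈ -17.960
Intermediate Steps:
X(T) = -7*T
z = 25
k(b) = -6*b (k(b) = b - 7*b = -6*b)
d(z) + (a + 5)**2*k(3) = 1/25 + (-4 + 5)**2*(-6*3) = 1/25 + 1**2*(-18) = 1/25 + 1*(-18) = 1/25 - 18 = -449/25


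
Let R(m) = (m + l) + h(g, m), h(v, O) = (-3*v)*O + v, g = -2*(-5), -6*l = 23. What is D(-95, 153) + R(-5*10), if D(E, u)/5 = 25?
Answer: 9487/6 ≈ 1581.2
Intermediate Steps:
l = -23/6 (l = -⅙*23 = -23/6 ≈ -3.8333)
g = 10
D(E, u) = 125 (D(E, u) = 5*25 = 125)
h(v, O) = v - 3*O*v (h(v, O) = -3*O*v + v = v - 3*O*v)
R(m) = 37/6 - 29*m (R(m) = (m - 23/6) + 10*(1 - 3*m) = (-23/6 + m) + (10 - 30*m) = 37/6 - 29*m)
D(-95, 153) + R(-5*10) = 125 + (37/6 - (-145)*10) = 125 + (37/6 - 29*(-50)) = 125 + (37/6 + 1450) = 125 + 8737/6 = 9487/6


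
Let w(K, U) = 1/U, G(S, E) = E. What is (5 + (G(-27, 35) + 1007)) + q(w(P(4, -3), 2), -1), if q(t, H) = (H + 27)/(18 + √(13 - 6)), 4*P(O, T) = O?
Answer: 332367/317 - 26*√7/317 ≈ 1048.3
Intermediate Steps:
P(O, T) = O/4
q(t, H) = (27 + H)/(18 + √7)
(5 + (G(-27, 35) + 1007)) + q(w(P(4, -3), 2), -1) = (5 + (35 + 1007)) + (486/317 - 27*√7/317 + (18/317)*(-1) - 1/317*(-1)*√7) = (5 + 1042) + (486/317 - 27*√7/317 - 18/317 + √7/317) = 1047 + (468/317 - 26*√7/317) = 332367/317 - 26*√7/317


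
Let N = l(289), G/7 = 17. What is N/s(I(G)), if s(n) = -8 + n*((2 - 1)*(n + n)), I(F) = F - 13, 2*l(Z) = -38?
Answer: -19/22464 ≈ -0.00084580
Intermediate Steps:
G = 119 (G = 7*17 = 119)
l(Z) = -19 (l(Z) = (½)*(-38) = -19)
I(F) = -13 + F
N = -19
s(n) = -8 + 2*n² (s(n) = -8 + n*(1*(2*n)) = -8 + n*(2*n) = -8 + 2*n²)
N/s(I(G)) = -19/(-8 + 2*(-13 + 119)²) = -19/(-8 + 2*106²) = -19/(-8 + 2*11236) = -19/(-8 + 22472) = -19/22464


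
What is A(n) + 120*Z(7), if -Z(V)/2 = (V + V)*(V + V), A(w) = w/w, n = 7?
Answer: -47039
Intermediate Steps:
A(w) = 1
Z(V) = -8*V² (Z(V) = -2*(V + V)*(V + V) = -2*2*V*2*V = -8*V²)
A(n) + 120*Z(7) = 1 + 120*(-8*7²) = 1 + 120*(-8*49) = 1 + 120*(-392) = 1 - 47040 = -47039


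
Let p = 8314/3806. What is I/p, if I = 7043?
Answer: 13402829/4157 ≈ 3224.2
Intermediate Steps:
p = 4157/1903 (p = 8314*(1/3806) = 4157/1903 ≈ 2.1844)
I/p = 7043/(4157/1903) = 7043*(1903/4157) = 13402829/4157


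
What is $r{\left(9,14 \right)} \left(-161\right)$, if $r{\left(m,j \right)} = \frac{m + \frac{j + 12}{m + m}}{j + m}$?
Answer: $- \frac{658}{9} \approx -73.111$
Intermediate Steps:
$r{\left(m,j \right)} = \frac{m + \frac{12 + j}{2 m}}{j + m}$
$r{\left(9,14 \right)} \left(-161\right) = \frac{6 + 9^{2} + \frac{1}{2} \cdot 14}{9 \left(14 + 9\right)} \left(-161\right) = \frac{6 + 81 + 7}{9 \cdot 23} \left(-161\right) = \frac{1}{9} \cdot \frac{1}{23} \cdot 94 \left(-161\right) = \frac{94}{207} \left(-161\right) = - \frac{658}{9}$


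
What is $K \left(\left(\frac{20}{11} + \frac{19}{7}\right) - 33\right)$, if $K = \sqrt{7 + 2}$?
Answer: $- \frac{6576}{77} \approx -85.403$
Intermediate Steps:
$K = 3$ ($K = \sqrt{9} = 3$)
$K \left(\left(\frac{20}{11} + \frac{19}{7}\right) - 33\right) = 3 \left(\left(\frac{20}{11} + \frac{19}{7}\right) - 33\right) = 3 \left(\frac{349}{77} - 33\right) = 3 \left(- \frac{2192}{77}\right) = - \frac{6576}{77}$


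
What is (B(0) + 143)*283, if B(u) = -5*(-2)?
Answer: 43299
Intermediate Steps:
B(u) = 10
(B(0) + 143)*283 = (10 + 143)*283 = 153*283 = 43299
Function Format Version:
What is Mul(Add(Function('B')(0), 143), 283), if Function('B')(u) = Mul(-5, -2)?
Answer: 43299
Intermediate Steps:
Function('B')(u) = 10
Mul(Add(Function('B')(0), 143), 283) = Mul(Add(10, 143), 283) = Mul(153, 283) = 43299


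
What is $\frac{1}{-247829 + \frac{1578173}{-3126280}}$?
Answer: $- \frac{3126280}{774784424293} \approx -4.035 \cdot 10^{-6}$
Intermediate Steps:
$\frac{1}{-247829 + \frac{1578173}{-3126280}} = \frac{1}{-247829 + 1578173 \left(- \frac{1}{3126280}\right)} = \frac{1}{-247829 - \frac{1578173}{3126280}} = \frac{1}{- \frac{774784424293}{3126280}} = - \frac{3126280}{774784424293}$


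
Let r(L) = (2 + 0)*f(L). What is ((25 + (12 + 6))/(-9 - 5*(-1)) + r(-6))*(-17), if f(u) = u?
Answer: 1547/4 ≈ 386.75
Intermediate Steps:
r(L) = 2*L (r(L) = (2 + 0)*L = 2*L)
((25 + (12 + 6))/(-9 - 5*(-1)) + r(-6))*(-17) = ((25 + (12 + 6))/(-9 - 5*(-1)) + 2*(-6))*(-17) = ((25 + 18)/(-9 + 5) - 12)*(-17) = (43/(-4) - 12)*(-17) = (43*(-¼) - 12)*(-17) = (-43/4 - 12)*(-17) = -91/4*(-17) = 1547/4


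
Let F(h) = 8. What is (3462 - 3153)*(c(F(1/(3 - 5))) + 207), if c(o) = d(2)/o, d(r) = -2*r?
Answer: 127617/2 ≈ 63809.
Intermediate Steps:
c(o) = -4/o (c(o) = (-2*2)/o = -4/o)
(3462 - 3153)*(c(F(1/(3 - 5))) + 207) = (3462 - 3153)*(-4/8 + 207) = 309*(-4*⅛ + 207) = 309*(-½ + 207) = 309*(413/2) = 127617/2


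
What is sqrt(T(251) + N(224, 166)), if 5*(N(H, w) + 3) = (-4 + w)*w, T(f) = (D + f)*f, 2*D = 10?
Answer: sqrt(1740785)/5 ≈ 263.88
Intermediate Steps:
D = 5 (D = (1/2)*10 = 5)
T(f) = f*(5 + f) (T(f) = (5 + f)*f = f*(5 + f))
N(H, w) = -3 + w*(-4 + w)/5 (N(H, w) = -3 + ((-4 + w)*w)/5 = -3 + (w*(-4 + w))/5 = -3 + w*(-4 + w)/5)
sqrt(T(251) + N(224, 166)) = sqrt(251*(5 + 251) + (-3 - 4/5*166 + (1/5)*166**2)) = sqrt(251*256 + (-3 - 664/5 + (1/5)*27556)) = sqrt(64256 + (-3 - 664/5 + 27556/5)) = sqrt(64256 + 26877/5) = sqrt(348157/5) = sqrt(1740785)/5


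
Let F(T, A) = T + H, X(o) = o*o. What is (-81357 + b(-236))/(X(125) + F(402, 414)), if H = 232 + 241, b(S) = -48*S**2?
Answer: -183651/1100 ≈ -166.96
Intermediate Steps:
X(o) = o**2
H = 473
F(T, A) = 473 + T (F(T, A) = T + 473 = 473 + T)
(-81357 + b(-236))/(X(125) + F(402, 414)) = (-81357 - 48*(-236)**2)/(125**2 + (473 + 402)) = (-81357 - 48*55696)/(15625 + 875) = (-81357 - 2673408)/16500 = -2754765*1/16500 = -183651/1100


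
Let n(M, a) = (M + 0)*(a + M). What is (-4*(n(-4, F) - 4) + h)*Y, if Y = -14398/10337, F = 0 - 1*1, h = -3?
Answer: 964666/10337 ≈ 93.322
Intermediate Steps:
F = -1 (F = 0 - 1 = -1)
Y = -14398/10337 (Y = -14398*1/10337 = -14398/10337 ≈ -1.3929)
n(M, a) = M*(M + a)
(-4*(n(-4, F) - 4) + h)*Y = (-4*(-4*(-4 - 1) - 4) - 3)*(-14398/10337) = (-4*(-4*(-5) - 4) - 3)*(-14398/10337) = (-4*(20 - 4) - 3)*(-14398/10337) = (-4*16 - 3)*(-14398/10337) = (-64 - 3)*(-14398/10337) = -67*(-14398/10337) = 964666/10337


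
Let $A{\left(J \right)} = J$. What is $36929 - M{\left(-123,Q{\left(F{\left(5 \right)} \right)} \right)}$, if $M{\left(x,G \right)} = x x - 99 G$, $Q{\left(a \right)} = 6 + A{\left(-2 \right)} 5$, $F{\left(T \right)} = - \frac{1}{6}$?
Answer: $21404$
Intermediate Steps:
$F{\left(T \right)} = - \frac{1}{6}$ ($F{\left(T \right)} = \left(-1\right) \frac{1}{6} = - \frac{1}{6}$)
$Q{\left(a \right)} = -4$ ($Q{\left(a \right)} = 6 - 10 = -4$)
$M{\left(x,G \right)} = x^{2} - 99 G$
$36929 - M{\left(-123,Q{\left(F{\left(5 \right)} \right)} \right)} = 36929 - \left(\left(-123\right)^{2} - -396\right) = 36929 - \left(15129 + 396\right) = 36929 - 15525 = 21404$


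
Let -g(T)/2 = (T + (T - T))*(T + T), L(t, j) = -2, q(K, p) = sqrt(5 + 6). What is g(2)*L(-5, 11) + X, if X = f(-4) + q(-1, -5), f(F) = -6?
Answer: 26 + sqrt(11) ≈ 29.317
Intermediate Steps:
q(K, p) = sqrt(11)
g(T) = -4*T**2 (g(T) = -2*(T + (T - T))*(T + T) = -2*(T + 0)*2*T = -2*T*2*T = -4*T**2)
X = -6 + sqrt(11) ≈ -2.6834
g(2)*L(-5, 11) + X = -4*2**2*(-2) + (-6 + sqrt(11)) = -4*4*(-2) + (-6 + sqrt(11)) = -16*(-2) + (-6 + sqrt(11)) = 32 + (-6 + sqrt(11)) = 26 + sqrt(11)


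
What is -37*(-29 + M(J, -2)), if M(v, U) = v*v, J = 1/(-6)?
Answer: 38591/36 ≈ 1072.0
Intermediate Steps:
J = -⅙ ≈ -0.16667
M(v, U) = v²
-37*(-29 + M(J, -2)) = -37*(-29 + (-⅙)²) = -37*(-29 + 1/36) = -37*(-1043/36) = 38591/36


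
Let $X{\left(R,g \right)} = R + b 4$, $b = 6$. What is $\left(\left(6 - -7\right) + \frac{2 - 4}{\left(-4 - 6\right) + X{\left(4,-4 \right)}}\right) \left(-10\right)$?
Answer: $- \frac{1160}{9} \approx -128.89$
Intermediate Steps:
$X{\left(R,g \right)} = 24 + R$ ($X{\left(R,g \right)} = R + 6 \cdot 4 = R + 24 = 24 + R$)
$\left(\left(6 - -7\right) + \frac{2 - 4}{\left(-4 - 6\right) + X{\left(4,-4 \right)}}\right) \left(-10\right) = \left(\left(6 - -7\right) + \frac{2 - 4}{\left(-4 - 6\right) + \left(24 + 4\right)}\right) \left(-10\right) = \left(\left(6 + 7\right) - \frac{2}{\left(-4 - 6\right) + 28}\right) \left(-10\right) = \left(13 - \frac{2}{-10 + 28}\right) \left(-10\right) = \left(13 - \frac{2}{18}\right) \left(-10\right) = \left(13 - \frac{1}{9}\right) \left(-10\right) = \frac{116}{9} \left(-10\right) = - \frac{1160}{9}$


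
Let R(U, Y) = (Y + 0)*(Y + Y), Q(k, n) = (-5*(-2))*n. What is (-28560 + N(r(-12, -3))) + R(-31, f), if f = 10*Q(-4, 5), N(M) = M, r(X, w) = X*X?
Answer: 471584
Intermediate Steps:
r(X, w) = X**2
Q(k, n) = 10*n
f = 500 (f = 10*(10*5) = 10*50 = 500)
R(U, Y) = 2*Y**2 (R(U, Y) = Y*(2*Y) = 2*Y**2)
(-28560 + N(r(-12, -3))) + R(-31, f) = (-28560 + (-12)**2) + 2*500**2 = (-28560 + 144) + 2*250000 = -28416 + 500000 = 471584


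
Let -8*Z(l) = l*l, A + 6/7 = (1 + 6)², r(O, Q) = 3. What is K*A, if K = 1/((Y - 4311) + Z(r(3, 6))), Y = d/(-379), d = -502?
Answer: -1021784/91492429 ≈ -0.011168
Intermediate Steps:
Y = 502/379 (Y = -502/(-379) = -502*(-1/379) = 502/379 ≈ 1.3245)
A = 337/7 (A = -6/7 + (1 + 6)² = -6/7 + 7² = -6/7 + 49 = 337/7 ≈ 48.143)
Z(l) = -l²/8 (Z(l) = -l*l/8 = -l²/8)
K = -3032/13070347 (K = 1/((502/379 - 4311) - ⅛*3²) = 1/(-1633367/379 - ⅛*9) = 1/(-1633367/379 - 9/8) = 1/(-13070347/3032) = -3032/13070347 ≈ -0.00023198)
K*A = -3032/13070347*337/7 = -1021784/91492429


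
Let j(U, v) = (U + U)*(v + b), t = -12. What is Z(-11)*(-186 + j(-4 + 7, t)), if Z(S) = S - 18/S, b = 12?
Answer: 19158/11 ≈ 1741.6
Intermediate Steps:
j(U, v) = 2*U*(12 + v) (j(U, v) = (U + U)*(v + 12) = (2*U)*(12 + v) = 2*U*(12 + v))
Z(-11)*(-186 + j(-4 + 7, t)) = (-11 - 18/(-11))*(-186 + 2*(-4 + 7)*(12 - 12)) = (-11 - 18*(-1/11))*(-186 + 2*3*0) = (-11 + 18/11)*(-186 + 0) = -103/11*(-186) = 19158/11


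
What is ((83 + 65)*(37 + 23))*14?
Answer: 124320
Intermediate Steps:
((83 + 65)*(37 + 23))*14 = (148*60)*14 = 8880*14 = 124320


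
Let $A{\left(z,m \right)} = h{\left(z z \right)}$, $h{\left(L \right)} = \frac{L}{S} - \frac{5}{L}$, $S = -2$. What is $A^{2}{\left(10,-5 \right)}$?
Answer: $\frac{1002001}{400} \approx 2505.0$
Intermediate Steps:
$h{\left(L \right)} = - \frac{5}{L} - \frac{L}{2}$ ($h{\left(L \right)} = \frac{L}{-2} - \frac{5}{L} = L \left(- \frac{1}{2}\right) - \frac{5}{L} = - \frac{L}{2} - \frac{5}{L} = - \frac{5}{L} - \frac{L}{2}$)
$A{\left(z,m \right)} = - \frac{5}{z^{2}} - \frac{z^{2}}{2}$ ($A{\left(z,m \right)} = - \frac{5}{z z} - \frac{z z}{2} = - \frac{5}{z^{2}} - \frac{z^{2}}{2}$)
$A^{2}{\left(10,-5 \right)} = \left(\frac{-10 - 10^{4}}{2 \cdot 100}\right)^{2} = \left(\frac{1}{2} \cdot \frac{1}{100} \left(-10 - 10000\right)\right)^{2} = \left(\frac{1}{2} \cdot \frac{1}{100} \left(-10010\right)\right)^{2} = \left(- \frac{1001}{20}\right)^{2} = \frac{1002001}{400}$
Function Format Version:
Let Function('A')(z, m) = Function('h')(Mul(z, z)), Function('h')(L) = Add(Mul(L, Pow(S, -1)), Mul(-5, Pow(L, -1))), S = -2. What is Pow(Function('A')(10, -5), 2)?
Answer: Rational(1002001, 400) ≈ 2505.0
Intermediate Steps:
Function('h')(L) = Add(Mul(-5, Pow(L, -1)), Mul(Rational(-1, 2), L)) (Function('h')(L) = Add(Mul(L, Pow(-2, -1)), Mul(-5, Pow(L, -1))) = Add(Mul(L, Rational(-1, 2)), Mul(-5, Pow(L, -1))) = Add(Mul(Rational(-1, 2), L), Mul(-5, Pow(L, -1))) = Add(Mul(-5, Pow(L, -1)), Mul(Rational(-1, 2), L)))
Function('A')(z, m) = Add(Mul(-5, Pow(z, -2)), Mul(Rational(-1, 2), Pow(z, 2))) (Function('A')(z, m) = Add(Mul(-5, Pow(Mul(z, z), -1)), Mul(Rational(-1, 2), Mul(z, z))) = Add(Mul(-5, Pow(Pow(z, 2), -1)), Mul(Rational(-1, 2), Pow(z, 2))) = Add(Mul(-5, Pow(z, -2)), Mul(Rational(-1, 2), Pow(z, 2))))
Pow(Function('A')(10, -5), 2) = Pow(Mul(Rational(1, 2), Pow(10, -2), Add(-10, Mul(-1, Pow(10, 4)))), 2) = Pow(Mul(Rational(1, 2), Rational(1, 100), Add(-10, Mul(-1, 10000))), 2) = Pow(Mul(Rational(1, 2), Rational(1, 100), Add(-10, -10000)), 2) = Pow(Mul(Rational(1, 2), Rational(1, 100), -10010), 2) = Pow(Rational(-1001, 20), 2) = Rational(1002001, 400)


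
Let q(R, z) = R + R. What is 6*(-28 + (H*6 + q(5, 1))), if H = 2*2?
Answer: 36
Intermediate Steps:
q(R, z) = 2*R
H = 4
6*(-28 + (H*6 + q(5, 1))) = 6*(-28 + (4*6 + 2*5)) = 6*(-28 + (24 + 10)) = 6*(-28 + 34) = 6*6 = 36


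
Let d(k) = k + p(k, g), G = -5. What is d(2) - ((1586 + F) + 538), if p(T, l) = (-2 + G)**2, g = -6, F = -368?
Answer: -1705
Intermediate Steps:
p(T, l) = 49 (p(T, l) = (-2 - 5)**2 = (-7)**2 = 49)
d(k) = 49 + k (d(k) = k + 49 = 49 + k)
d(2) - ((1586 + F) + 538) = (49 + 2) - ((1586 - 368) + 538) = 51 - (1218 + 538) = 51 - 1*1756 = 51 - 1756 = -1705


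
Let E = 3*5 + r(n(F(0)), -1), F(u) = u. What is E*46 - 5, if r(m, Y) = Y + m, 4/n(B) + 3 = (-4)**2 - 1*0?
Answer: 8491/13 ≈ 653.15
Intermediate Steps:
n(B) = 4/13 (n(B) = 4/(-3 + ((-4)**2 - 1*0)) = 4/(-3 + (16 + 0)) = 4/(-3 + 16) = 4/13)
E = 186/13 (E = 3*5 + (-1 + 4/13) = 15 - 9/13 = 186/13 ≈ 14.308)
E*46 - 5 = (186/13)*46 - 5 = 8556/13 - 5 = 8491/13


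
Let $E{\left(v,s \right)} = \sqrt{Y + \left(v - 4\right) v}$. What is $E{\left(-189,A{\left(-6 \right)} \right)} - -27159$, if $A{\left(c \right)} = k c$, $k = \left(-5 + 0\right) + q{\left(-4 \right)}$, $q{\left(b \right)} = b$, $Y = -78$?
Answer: $27159 + \sqrt{36399} \approx 27350.0$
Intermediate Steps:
$k = -9$ ($k = \left(-5 + 0\right) - 4 = -5 - 4 = -9$)
$A{\left(c \right)} = - 9 c$
$E{\left(v,s \right)} = \sqrt{-78 + v \left(-4 + v\right)}$ ($E{\left(v,s \right)} = \sqrt{-78 + \left(v - 4\right) v} = \sqrt{-78 + \left(-4 + v\right) v} = \sqrt{-78 + v \left(-4 + v\right)}$)
$E{\left(-189,A{\left(-6 \right)} \right)} - -27159 = \sqrt{-78 + \left(-189\right)^{2} - -756} - -27159 = \sqrt{-78 + 35721 + 756} + 27159 = \sqrt{36399} + 27159 = 27159 + \sqrt{36399}$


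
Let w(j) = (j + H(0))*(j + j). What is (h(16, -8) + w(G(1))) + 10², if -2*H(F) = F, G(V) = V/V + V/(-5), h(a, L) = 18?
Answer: 2982/25 ≈ 119.28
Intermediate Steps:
G(V) = 1 - V/5 (G(V) = 1 + V*(-⅕) = 1 - V/5)
H(F) = -F/2
w(j) = 2*j² (w(j) = (j - ½*0)*(j + j) = (j + 0)*(2*j) = j*(2*j) = 2*j²)
(h(16, -8) + w(G(1))) + 10² = (18 + 2*(1 - ⅕*1)²) + 10² = (18 + 2*(1 - ⅕)²) + 100 = (18 + 2*(⅘)²) + 100 = (18 + 2*(16/25)) + 100 = (18 + 32/25) + 100 = 482/25 + 100 = 2982/25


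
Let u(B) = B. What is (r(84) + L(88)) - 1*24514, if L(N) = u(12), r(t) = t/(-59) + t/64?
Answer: -23129993/944 ≈ -24502.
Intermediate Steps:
r(t) = -5*t/3776 (r(t) = t*(-1/59) + t*(1/64) = -t/59 + t/64 = -5*t/3776)
L(N) = 12
(r(84) + L(88)) - 1*24514 = (-5/3776*84 + 12) - 1*24514 = (-105/944 + 12) - 24514 = 11223/944 - 24514 = -23129993/944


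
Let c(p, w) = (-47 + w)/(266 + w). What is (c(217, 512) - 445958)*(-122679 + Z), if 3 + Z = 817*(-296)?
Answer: 63234951736763/389 ≈ 1.6256e+11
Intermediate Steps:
c(p, w) = (-47 + w)/(266 + w)
Z = -241835 (Z = -3 + 817*(-296) = -3 - 241832 = -241835)
(c(217, 512) - 445958)*(-122679 + Z) = ((-47 + 512)/(266 + 512) - 445958)*(-122679 - 241835) = (465/778 - 445958)*(-364514) = -346954859/778*(-364514) = 63234951736763/389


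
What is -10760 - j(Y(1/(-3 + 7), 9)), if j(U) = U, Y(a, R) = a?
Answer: -43041/4 ≈ -10760.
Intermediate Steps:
-10760 - j(Y(1/(-3 + 7), 9)) = -10760 - 1/(-3 + 7) = -10760 - 1/4 = -43041/4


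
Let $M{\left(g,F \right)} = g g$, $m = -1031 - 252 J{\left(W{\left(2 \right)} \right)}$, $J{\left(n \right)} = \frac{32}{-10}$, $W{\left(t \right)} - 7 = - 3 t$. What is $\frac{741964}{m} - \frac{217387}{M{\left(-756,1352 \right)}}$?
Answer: $- \frac{2120539809121}{641834928} \approx -3303.9$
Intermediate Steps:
$W{\left(t \right)} = 7 - 3 t$
$J{\left(n \right)} = - \frac{16}{5}$ ($J{\left(n \right)} = 32 \left(- \frac{1}{10}\right) = - \frac{16}{5}$)
$m = - \frac{1123}{5}$ ($m = -1031 - - \frac{4032}{5} = -1031 + \frac{4032}{5} = - \frac{1123}{5} \approx -224.6$)
$M{\left(g,F \right)} = g^{2}$
$\frac{741964}{m} - \frac{217387}{M{\left(-756,1352 \right)}} = \frac{741964}{- \frac{1123}{5}} - \frac{217387}{\left(-756\right)^{2}} = 741964 \left(- \frac{5}{1123}\right) - \frac{217387}{571536} = - \frac{3709820}{1123} - \frac{217387}{571536} = - \frac{2120539809121}{641834928}$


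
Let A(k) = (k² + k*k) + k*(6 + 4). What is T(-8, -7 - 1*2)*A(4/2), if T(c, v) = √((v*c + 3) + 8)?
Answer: 28*√83 ≈ 255.09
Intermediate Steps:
A(k) = 2*k² + 10*k (A(k) = (k² + k²) + k*10 = 2*k² + 10*k)
T(c, v) = √(11 + c*v) (T(c, v) = √((c*v + 3) + 8) = √((3 + c*v) + 8) = √(11 + c*v))
T(-8, -7 - 1*2)*A(4/2) = √(11 - 8*(-7 - 1*2))*(2*(4/2)*(5 + 4/2)) = √(11 - 8*(-7 - 2))*(2*(4*(½))*(5 + 4*(½))) = √(11 - 8*(-9))*(2*2*(5 + 2)) = √(11 + 72)*(2*2*7) = √83*28 = 28*√83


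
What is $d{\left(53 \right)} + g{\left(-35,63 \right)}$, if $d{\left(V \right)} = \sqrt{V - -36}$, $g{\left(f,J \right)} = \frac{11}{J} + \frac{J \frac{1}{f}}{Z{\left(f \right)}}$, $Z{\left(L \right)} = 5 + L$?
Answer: $\frac{739}{3150} + \sqrt{89} \approx 9.6686$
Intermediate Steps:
$g{\left(f,J \right)} = \frac{11}{J} + \frac{J}{f \left(5 + f\right)}$ ($g{\left(f,J \right)} = \frac{11}{J} + \frac{J \frac{1}{f}}{5 + f} = \frac{11}{J} + \frac{J}{f \left(5 + f\right)}$)
$d{\left(V \right)} = \sqrt{36 + V}$ ($d{\left(V \right)} = \sqrt{V + 36} = \sqrt{36 + V}$)
$d{\left(53 \right)} + g{\left(-35,63 \right)} = \sqrt{36 + 53} + \left(\frac{11}{63} + \frac{63}{\left(-35\right) \left(5 - 35\right)}\right) = \sqrt{89} + \left(11 \cdot \frac{1}{63} + 63 \left(- \frac{1}{35}\right) \frac{1}{-30}\right) = \sqrt{89} + \left(\frac{11}{63} + 63 \left(- \frac{1}{35}\right) \left(- \frac{1}{30}\right)\right) = \sqrt{89} + \left(\frac{11}{63} + \frac{3}{50}\right) = \sqrt{89} + \frac{739}{3150} = \frac{739}{3150} + \sqrt{89}$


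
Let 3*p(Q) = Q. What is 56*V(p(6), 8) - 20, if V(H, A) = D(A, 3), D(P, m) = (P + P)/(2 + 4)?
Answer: 388/3 ≈ 129.33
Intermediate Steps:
D(P, m) = P/3 (D(P, m) = (2*P)/6 = (2*P)*(1/6) = P/3)
p(Q) = Q/3
V(H, A) = A/3
56*V(p(6), 8) - 20 = 56*((1/3)*8) - 20 = 56*(8/3) - 20 = 448/3 - 20 = 388/3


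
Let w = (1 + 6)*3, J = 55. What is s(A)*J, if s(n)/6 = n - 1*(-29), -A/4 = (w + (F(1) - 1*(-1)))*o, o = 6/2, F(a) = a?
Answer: -81510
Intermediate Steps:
w = 21 (w = 7*3 = 21)
o = 3 (o = 6*(1/2) = 3)
A = -276 (A = -4*(21 + (1 - 1*(-1)))*3 = -4*(21 + (1 + 1))*3 = -4*(21 + 2)*3 = -92*3 = -4*69 = -276)
s(n) = 174 + 6*n (s(n) = 6*(n - 1*(-29)) = 6*(n + 29) = 6*(29 + n) = 174 + 6*n)
s(A)*J = (174 + 6*(-276))*55 = (174 - 1656)*55 = -1482*55 = -81510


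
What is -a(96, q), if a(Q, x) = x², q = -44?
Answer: -1936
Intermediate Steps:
-a(96, q) = -1*(-44)² = -1*1936 = -1936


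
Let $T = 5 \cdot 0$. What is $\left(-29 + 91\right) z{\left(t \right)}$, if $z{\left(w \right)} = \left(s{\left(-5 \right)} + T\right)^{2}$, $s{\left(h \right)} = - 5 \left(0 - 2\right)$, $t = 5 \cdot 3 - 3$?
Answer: $6200$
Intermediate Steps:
$t = 12$ ($t = 15 - 3 = 12$)
$T = 0$
$s{\left(h \right)} = 10$ ($s{\left(h \right)} = \left(-5\right) \left(-2\right) = 10$)
$z{\left(w \right)} = 100$ ($z{\left(w \right)} = \left(10 + 0\right)^{2} = 10^{2} = 100$)
$\left(-29 + 91\right) z{\left(t \right)} = \left(-29 + 91\right) 100 = 62 \cdot 100 = 6200$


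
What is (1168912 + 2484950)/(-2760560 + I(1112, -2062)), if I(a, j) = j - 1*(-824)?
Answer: -1826931/1380899 ≈ -1.3230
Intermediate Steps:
I(a, j) = 824 + j (I(a, j) = j + 824 = 824 + j)
(1168912 + 2484950)/(-2760560 + I(1112, -2062)) = (1168912 + 2484950)/(-2760560 + (824 - 2062)) = 3653862/(-2760560 - 1238) = 3653862/(-2761798) = 3653862*(-1/2761798) = -1826931/1380899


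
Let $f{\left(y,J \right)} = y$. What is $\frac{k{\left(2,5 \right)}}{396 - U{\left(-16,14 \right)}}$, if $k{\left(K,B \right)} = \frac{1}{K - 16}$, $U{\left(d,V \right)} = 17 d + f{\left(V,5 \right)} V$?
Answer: $- \frac{1}{6608} \approx -0.00015133$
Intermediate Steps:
$U{\left(d,V \right)} = V^{2} + 17 d$ ($U{\left(d,V \right)} = 17 d + V V = 17 d + V^{2} = V^{2} + 17 d$)
$k{\left(K,B \right)} = \frac{1}{-16 + K}$
$\frac{k{\left(2,5 \right)}}{396 - U{\left(-16,14 \right)}} = \frac{1}{\left(-16 + 2\right) \left(396 - \left(14^{2} + 17 \left(-16\right)\right)\right)} = \frac{1}{\left(-14\right) \left(396 - \left(196 - 272\right)\right)} = - \frac{1}{14 \left(396 - -76\right)} = - \frac{1}{14 \left(396 + 76\right)} = - \frac{1}{14 \cdot 472} = \left(- \frac{1}{14}\right) \frac{1}{472} = - \frac{1}{6608}$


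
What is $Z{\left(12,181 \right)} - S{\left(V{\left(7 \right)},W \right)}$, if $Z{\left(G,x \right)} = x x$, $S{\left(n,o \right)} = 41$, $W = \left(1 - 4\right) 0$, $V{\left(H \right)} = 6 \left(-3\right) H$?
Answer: $32720$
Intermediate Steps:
$V{\left(H \right)} = - 18 H$
$W = 0$ ($W = \left(-3\right) 0 = 0$)
$Z{\left(G,x \right)} = x^{2}$
$Z{\left(12,181 \right)} - S{\left(V{\left(7 \right)},W \right)} = 181^{2} - 41 = 32761 - 41 = 32720$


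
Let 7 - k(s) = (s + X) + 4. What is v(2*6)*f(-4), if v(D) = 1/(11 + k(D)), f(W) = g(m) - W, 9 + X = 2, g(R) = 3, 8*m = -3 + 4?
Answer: 7/9 ≈ 0.77778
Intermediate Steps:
m = ⅛ (m = (-3 + 4)/8 = (⅛)*1 = ⅛ ≈ 0.12500)
X = -7 (X = -9 + 2 = -7)
f(W) = 3 - W
k(s) = 10 - s (k(s) = 7 - ((s - 7) + 4) = 7 - ((-7 + s) + 4) = 7 - (-3 + s) = 7 + (3 - s) = 10 - s)
v(D) = 1/(21 - D) (v(D) = 1/(11 + (10 - D)) = 1/(21 - D))
v(2*6)*f(-4) = (-1/(-21 + 2*6))*(3 - 1*(-4)) = (-1/(-21 + 12))*(3 + 4) = -1/(-9)*7 = -1*(-⅑)*7 = (⅑)*7 = 7/9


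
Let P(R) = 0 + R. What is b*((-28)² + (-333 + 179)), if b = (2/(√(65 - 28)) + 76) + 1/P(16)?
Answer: 383355/8 + 1260*√37/37 ≈ 48127.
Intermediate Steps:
P(R) = R
b = 1217/16 + 2*√37/37 (b = (2/(√(65 - 28)) + 76) + 1/16 = (2/(√37) + 76) + 1/16 = (2*(√37/37) + 76) + 1/16 = (2*√37/37 + 76) + 1/16 = (76 + 2*√37/37) + 1/16 = 1217/16 + 2*√37/37 ≈ 76.391)
b*((-28)² + (-333 + 179)) = (1217/16 + 2*√37/37)*((-28)² + (-333 + 179)) = (1217/16 + 2*√37/37)*(784 - 154) = (1217/16 + 2*√37/37)*630 = 383355/8 + 1260*√37/37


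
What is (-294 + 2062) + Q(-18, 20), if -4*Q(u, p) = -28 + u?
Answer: 3559/2 ≈ 1779.5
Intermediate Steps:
Q(u, p) = 7 - u/4 (Q(u, p) = -(-28 + u)/4 = 7 - u/4)
(-294 + 2062) + Q(-18, 20) = (-294 + 2062) + (7 - ¼*(-18)) = 1768 + (7 + 9/2) = 1768 + 23/2 = 3559/2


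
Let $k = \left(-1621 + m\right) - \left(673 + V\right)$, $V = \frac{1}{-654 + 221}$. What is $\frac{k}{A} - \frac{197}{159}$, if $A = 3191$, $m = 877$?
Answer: $- \frac{369751531}{219690777} \approx -1.6831$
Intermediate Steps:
$V = - \frac{1}{433}$ ($V = \frac{1}{-433} = - \frac{1}{433} \approx -0.0023095$)
$k = - \frac{613560}{433}$ ($k = \left(-1621 + 877\right) - \frac{291408}{433} = -744 + \left(-673 + \frac{1}{433}\right) = -744 - \frac{291408}{433} = - \frac{613560}{433} \approx -1417.0$)
$\frac{k}{A} - \frac{197}{159} = - \frac{613560}{433 \cdot 3191} - \frac{197}{159} = \left(- \frac{613560}{433}\right) \frac{1}{3191} - \frac{197}{159} = - \frac{613560}{1381703} - \frac{197}{159} = - \frac{369751531}{219690777}$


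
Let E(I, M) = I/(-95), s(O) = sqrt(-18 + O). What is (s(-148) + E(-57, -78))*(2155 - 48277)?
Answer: -138366/5 - 46122*I*sqrt(166) ≈ -27673.0 - 5.9424e+5*I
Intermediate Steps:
E(I, M) = -I/95 (E(I, M) = I*(-1/95) = -I/95)
(s(-148) + E(-57, -78))*(2155 - 48277) = (sqrt(-18 - 148) - 1/95*(-57))*(2155 - 48277) = (sqrt(-166) + 3/5)*(-46122) = (I*sqrt(166) + 3/5)*(-46122) = (3/5 + I*sqrt(166))*(-46122) = -138366/5 - 46122*I*sqrt(166)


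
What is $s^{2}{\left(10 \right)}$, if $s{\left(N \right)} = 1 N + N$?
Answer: $400$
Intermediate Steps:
$s{\left(N \right)} = 2 N$ ($s{\left(N \right)} = N + N = 2 N$)
$s^{2}{\left(10 \right)} = \left(2 \cdot 10\right)^{2} = 20^{2} = 400$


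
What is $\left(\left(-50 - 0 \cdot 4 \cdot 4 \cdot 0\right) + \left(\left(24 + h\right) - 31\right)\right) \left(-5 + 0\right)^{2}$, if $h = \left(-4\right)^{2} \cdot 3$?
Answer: $-225$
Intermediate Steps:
$h = 48$ ($h = 16 \cdot 3 = 48$)
$\left(\left(-50 - 0 \cdot 4 \cdot 4 \cdot 0\right) + \left(\left(24 + h\right) - 31\right)\right) \left(-5 + 0\right)^{2} = \left(\left(-50 - 0 \cdot 4 \cdot 4 \cdot 0\right) + \left(\left(24 + 48\right) - 31\right)\right) \left(-5 + 0\right)^{2} = \left(\left(-50 - 0 \cdot 4 \cdot 0\right) + \left(72 - 31\right)\right) \left(-5\right)^{2} = \left(\left(-50 - 0 \cdot 0\right) + 41\right) 25 = \left(\left(-50 - 0\right) + 41\right) 25 = \left(\left(-50 + 0\right) + 41\right) 25 = \left(-50 + 41\right) 25 = \left(-9\right) 25 = -225$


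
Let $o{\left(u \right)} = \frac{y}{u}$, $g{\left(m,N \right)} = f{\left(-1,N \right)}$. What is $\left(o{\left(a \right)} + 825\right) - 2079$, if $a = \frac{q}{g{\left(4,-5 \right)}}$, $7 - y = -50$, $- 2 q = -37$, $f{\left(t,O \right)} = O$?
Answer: $- \frac{46968}{37} \approx -1269.4$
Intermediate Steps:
$g{\left(m,N \right)} = N$
$q = \frac{37}{2}$ ($q = \left(- \frac{1}{2}\right) \left(-37\right) = \frac{37}{2} \approx 18.5$)
$y = 57$ ($y = 7 - -50 = 7 + 50 = 57$)
$a = - \frac{37}{10}$ ($a = \frac{37}{2 \left(-5\right)} = \frac{37}{2} \left(- \frac{1}{5}\right) = - \frac{37}{10} \approx -3.7$)
$o{\left(u \right)} = \frac{57}{u}$
$\left(o{\left(a \right)} + 825\right) - 2079 = \left(\frac{57}{- \frac{37}{10}} + 825\right) - 2079 = \left(57 \left(- \frac{10}{37}\right) + 825\right) - 2079 = \left(- \frac{570}{37} + 825\right) - 2079 = \frac{29955}{37} - 2079 = - \frac{46968}{37}$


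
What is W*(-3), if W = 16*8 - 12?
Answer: -348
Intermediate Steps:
W = 116 (W = 128 - 12 = 116)
W*(-3) = 116*(-3) = -348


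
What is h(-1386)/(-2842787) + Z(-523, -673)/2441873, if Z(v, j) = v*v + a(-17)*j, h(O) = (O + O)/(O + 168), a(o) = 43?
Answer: 20164039733952/201310019781479 ≈ 0.10016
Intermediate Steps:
h(O) = 2*O/(168 + O) (h(O) = (2*O)/(168 + O) = 2*O/(168 + O))
Z(v, j) = v² + 43*j (Z(v, j) = v*v + 43*j = v² + 43*j)
h(-1386)/(-2842787) + Z(-523, -673)/2441873 = (2*(-1386)/(168 - 1386))/(-2842787) + ((-523)² + 43*(-673))/2441873 = (2*(-1386)/(-1218))*(-1/2842787) + (273529 - 28939)*(1/2441873) = (2*(-1386)*(-1/1218))*(-1/2842787) + 244590*(1/2441873) = (66/29)*(-1/2842787) + 244590/2441873 = -66/82440823 + 244590/2441873 = 20164039733952/201310019781479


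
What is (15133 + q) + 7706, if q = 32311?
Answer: 55150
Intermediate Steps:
(15133 + q) + 7706 = (15133 + 32311) + 7706 = 47444 + 7706 = 55150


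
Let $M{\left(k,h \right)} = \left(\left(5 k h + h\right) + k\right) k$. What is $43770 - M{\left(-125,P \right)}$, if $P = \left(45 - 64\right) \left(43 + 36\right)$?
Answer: $117106145$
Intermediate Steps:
$P = -1501$ ($P = \left(-19\right) 79 = -1501$)
$M{\left(k,h \right)} = k \left(h + k + 5 h k\right)$ ($M{\left(k,h \right)} = \left(\left(5 h k + h\right) + k\right) k = \left(\left(h + 5 h k\right) + k\right) k = \left(h + k + 5 h k\right) k = k \left(h + k + 5 h k\right)$)
$43770 - M{\left(-125,P \right)} = 43770 - - 125 \left(-1501 - 125 + 5 \left(-1501\right) \left(-125\right)\right) = 43770 - - 125 \left(-1501 - 125 + 938125\right) = 43770 - \left(-125\right) 936499 = 43770 - -117062375 = 43770 + 117062375 = 117106145$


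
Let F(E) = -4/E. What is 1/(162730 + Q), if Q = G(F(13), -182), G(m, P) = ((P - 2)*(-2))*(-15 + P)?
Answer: 1/90234 ≈ 1.1082e-5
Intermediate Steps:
G(m, P) = (-15 + P)*(4 - 2*P) (G(m, P) = ((-2 + P)*(-2))*(-15 + P) = (4 - 2*P)*(-15 + P) = (-15 + P)*(4 - 2*P))
Q = -72496 (Q = -60 - 2*(-182)² + 34*(-182) = -60 - 2*33124 - 6188 = -60 - 66248 - 6188 = -72496)
1/(162730 + Q) = 1/(162730 - 72496) = 1/90234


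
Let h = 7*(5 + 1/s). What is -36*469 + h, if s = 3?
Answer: -50540/3 ≈ -16847.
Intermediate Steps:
h = 112/3 (h = 7*(5 + 1/3) = 7*(16/3) = 112/3 ≈ 37.333)
-36*469 + h = -36*469 + 112/3 = -16884 + 112/3 = -50540/3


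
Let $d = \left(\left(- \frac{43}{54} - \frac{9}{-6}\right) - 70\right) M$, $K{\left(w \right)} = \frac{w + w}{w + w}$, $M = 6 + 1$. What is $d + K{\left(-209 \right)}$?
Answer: $- \frac{13070}{27} \approx -484.07$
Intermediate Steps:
$M = 7$
$K{\left(w \right)} = 1$ ($K{\left(w \right)} = \frac{2 w}{2 w} = 2 w \frac{1}{2 w} = 1$)
$d = - \frac{13097}{27}$ ($d = \left(\left(- \frac{43}{54} - \frac{9}{-6}\right) - 70\right) 7 = \left(\left(\left(-43\right) \frac{1}{54} - - \frac{3}{2}\right) - 70\right) 7 = \left(\left(- \frac{43}{54} + \frac{3}{2}\right) - 70\right) 7 = \left(\frac{19}{27} - 70\right) 7 = \left(- \frac{1871}{27}\right) 7 = - \frac{13097}{27} \approx -485.07$)
$d + K{\left(-209 \right)} = - \frac{13097}{27} + 1 = - \frac{13070}{27}$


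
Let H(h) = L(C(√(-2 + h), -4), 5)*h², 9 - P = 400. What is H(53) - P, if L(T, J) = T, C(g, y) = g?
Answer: 391 + 2809*√51 ≈ 20451.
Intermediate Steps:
P = -391 (P = 9 - 1*400 = 9 - 400 = -391)
H(h) = h²*√(-2 + h) (H(h) = √(-2 + h)*h² = h²*√(-2 + h))
H(53) - P = 53²*√(-2 + 53) - 1*(-391) = 2809*√51 + 391 = 391 + 2809*√51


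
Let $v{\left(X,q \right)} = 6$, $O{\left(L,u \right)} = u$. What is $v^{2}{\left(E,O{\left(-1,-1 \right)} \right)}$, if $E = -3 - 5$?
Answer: $36$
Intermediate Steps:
$E = -8$ ($E = -3 - 5 = -8$)
$v^{2}{\left(E,O{\left(-1,-1 \right)} \right)} = 6^{2} = 36$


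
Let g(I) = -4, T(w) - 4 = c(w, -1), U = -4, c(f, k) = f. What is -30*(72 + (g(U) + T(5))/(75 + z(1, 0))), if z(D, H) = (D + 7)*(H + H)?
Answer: -2162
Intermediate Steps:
T(w) = 4 + w
z(D, H) = 2*H*(7 + D) (z(D, H) = (7 + D)*(2*H) = 2*H*(7 + D))
-30*(72 + (g(U) + T(5))/(75 + z(1, 0))) = -30*(72 + (-4 + (4 + 5))/(75 + 2*0*(7 + 1))) = -30*(72 + (-4 + 9)/(75 + 2*0*8)) = -30*(72 + 5/(75 + 0)) = -30*(72 + 5/75) = -30*(72 + 5*(1/75)) = -30*(72 + 1/15) = -30*1081/15 = -2162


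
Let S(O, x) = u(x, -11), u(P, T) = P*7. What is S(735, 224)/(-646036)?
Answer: -392/161509 ≈ -0.0024271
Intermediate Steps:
u(P, T) = 7*P
S(O, x) = 7*x
S(735, 224)/(-646036) = (7*224)/(-646036) = 1568*(-1/646036) = -392/161509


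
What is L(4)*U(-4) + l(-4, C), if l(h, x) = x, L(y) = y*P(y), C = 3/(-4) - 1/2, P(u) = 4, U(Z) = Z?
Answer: -261/4 ≈ -65.250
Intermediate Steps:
C = -5/4 (C = 3*(-1/4) - 1*1/2 = -3/4 - 1/2 = -5/4 ≈ -1.2500)
L(y) = 4*y (L(y) = y*4 = 4*y)
L(4)*U(-4) + l(-4, C) = (4*4)*(-4) - 5/4 = 16*(-4) - 5/4 = -64 - 5/4 = -261/4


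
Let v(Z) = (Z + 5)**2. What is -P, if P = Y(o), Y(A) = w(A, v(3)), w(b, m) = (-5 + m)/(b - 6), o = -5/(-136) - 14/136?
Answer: 8024/825 ≈ 9.7261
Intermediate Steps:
v(Z) = (5 + Z)**2
o = -9/136 (o = -5*(-1/136) - 14*1/136 = 5/136 - 7/68 = -9/136 ≈ -0.066176)
w(b, m) = (-5 + m)/(-6 + b)
Y(A) = 59/(-6 + A) (Y(A) = (-5 + (5 + 3)**2)/(-6 + A) = (-5 + 8**2)/(-6 + A) = (-5 + 64)/(-6 + A) = 59/(-6 + A))
P = -8024/825 (P = 59/(-6 - 9/136) = 59/(-825/136) = 59*(-136/825) = -8024/825 ≈ -9.7261)
-P = -1*(-8024/825) = 8024/825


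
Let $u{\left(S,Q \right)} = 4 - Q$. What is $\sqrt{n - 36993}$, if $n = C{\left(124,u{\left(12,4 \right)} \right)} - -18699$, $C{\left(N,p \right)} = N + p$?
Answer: $i \sqrt{18170} \approx 134.8 i$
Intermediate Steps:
$n = 18823$ ($n = \left(124 + \left(4 - 4\right)\right) - -18699 = \left(124 + \left(4 - 4\right)\right) + 18699 = \left(124 + 0\right) + 18699 = 124 + 18699 = 18823$)
$\sqrt{n - 36993} = \sqrt{18823 - 36993} = \sqrt{-18170} = i \sqrt{18170}$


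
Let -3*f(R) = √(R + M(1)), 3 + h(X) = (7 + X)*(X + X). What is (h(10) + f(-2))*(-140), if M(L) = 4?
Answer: -47180 + 140*√2/3 ≈ -47114.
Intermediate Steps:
h(X) = -3 + 2*X*(7 + X) (h(X) = -3 + (7 + X)*(X + X) = -3 + (7 + X)*(2*X) = -3 + 2*X*(7 + X))
f(R) = -√(4 + R)/3 (f(R) = -√(R + 4)/3 = -√(4 + R)/3)
(h(10) + f(-2))*(-140) = ((-3 + 2*10² + 14*10) - √(4 - 2)/3)*(-140) = ((-3 + 2*100 + 140) - √2/3)*(-140) = ((-3 + 200 + 140) - √2/3)*(-140) = (337 - √2/3)*(-140) = -47180 + 140*√2/3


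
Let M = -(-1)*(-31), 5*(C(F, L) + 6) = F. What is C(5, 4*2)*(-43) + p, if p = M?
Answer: 184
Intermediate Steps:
C(F, L) = -6 + F/5
M = -31 (M = -1*31 = -31)
p = -31
C(5, 4*2)*(-43) + p = (-6 + (⅕)*5)*(-43) - 31 = (-6 + 1)*(-43) - 31 = -5*(-43) - 31 = 215 - 31 = 184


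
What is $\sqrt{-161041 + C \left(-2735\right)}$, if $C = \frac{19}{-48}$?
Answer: $\frac{i \sqrt{23034009}}{12} \approx 399.95 i$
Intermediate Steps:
$C = - \frac{19}{48}$ ($C = 19 \left(- \frac{1}{48}\right) = - \frac{19}{48} \approx -0.39583$)
$\sqrt{-161041 + C \left(-2735\right)} = \sqrt{-161041 - - \frac{51965}{48}} = \sqrt{-161041 + \frac{51965}{48}} = \sqrt{- \frac{7678003}{48}} = \frac{i \sqrt{23034009}}{12}$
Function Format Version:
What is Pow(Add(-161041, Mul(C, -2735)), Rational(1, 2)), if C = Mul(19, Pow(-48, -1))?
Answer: Mul(Rational(1, 12), I, Pow(23034009, Rational(1, 2))) ≈ Mul(399.95, I)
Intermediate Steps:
C = Rational(-19, 48) (C = Mul(19, Rational(-1, 48)) = Rational(-19, 48) ≈ -0.39583)
Pow(Add(-161041, Mul(C, -2735)), Rational(1, 2)) = Pow(Add(-161041, Mul(Rational(-19, 48), -2735)), Rational(1, 2)) = Pow(Add(-161041, Rational(51965, 48)), Rational(1, 2)) = Pow(Rational(-7678003, 48), Rational(1, 2)) = Mul(Rational(1, 12), I, Pow(23034009, Rational(1, 2)))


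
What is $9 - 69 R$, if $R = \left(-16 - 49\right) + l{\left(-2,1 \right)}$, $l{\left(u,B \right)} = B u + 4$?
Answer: $4356$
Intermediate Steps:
$l{\left(u,B \right)} = 4 + B u$
$R = -63$ ($R = \left(-16 - 49\right) + \left(4 + 1 \left(-2\right)\right) = -65 + \left(4 - 2\right) = -65 + 2 = -63$)
$9 - 69 R = 9 - -4347 = 9 + 4347 = 4356$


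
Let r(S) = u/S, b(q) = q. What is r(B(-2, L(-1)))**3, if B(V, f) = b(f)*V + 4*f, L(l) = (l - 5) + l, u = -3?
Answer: 27/2744 ≈ 0.0098397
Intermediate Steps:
L(l) = -5 + 2*l (L(l) = (-5 + l) + l = -5 + 2*l)
B(V, f) = 4*f + V*f (B(V, f) = f*V + 4*f = V*f + 4*f = 4*f + V*f)
r(S) = -3/S
r(B(-2, L(-1)))**3 = (-3*1/((-5 + 2*(-1))*(4 - 2)))**3 = (-3*1/(2*(-5 - 2)))**3 = (-3/((-7*2)))**3 = (-3/(-14))**3 = (-3*(-1/14))**3 = (3/14)**3 = 27/2744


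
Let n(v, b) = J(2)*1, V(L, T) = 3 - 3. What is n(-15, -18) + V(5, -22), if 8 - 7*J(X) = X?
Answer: 6/7 ≈ 0.85714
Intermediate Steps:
J(X) = 8/7 - X/7
V(L, T) = 0
n(v, b) = 6/7 (n(v, b) = (8/7 - ⅐*2)*1 = (8/7 - 2/7)*1 = (6/7)*1 = 6/7)
n(-15, -18) + V(5, -22) = 6/7 + 0 = 6/7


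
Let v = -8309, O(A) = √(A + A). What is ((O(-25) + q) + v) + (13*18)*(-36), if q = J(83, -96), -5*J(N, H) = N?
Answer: -83748/5 + 5*I*√2 ≈ -16750.0 + 7.0711*I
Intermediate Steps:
J(N, H) = -N/5
O(A) = √2*√A (O(A) = √(2*A) = √2*√A)
q = -83/5 (q = -⅕*83 = -83/5 ≈ -16.600)
((O(-25) + q) + v) + (13*18)*(-36) = ((√2*√(-25) - 83/5) - 8309) + (13*18)*(-36) = ((√2*(5*I) - 83/5) - 8309) + 234*(-36) = ((5*I*√2 - 83/5) - 8309) - 8424 = ((-83/5 + 5*I*√2) - 8309) - 8424 = (-41628/5 + 5*I*√2) - 8424 = -83748/5 + 5*I*√2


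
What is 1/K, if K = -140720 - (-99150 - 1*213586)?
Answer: 1/172016 ≈ 5.8134e-6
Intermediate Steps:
K = 172016 (K = -140720 - (-99150 - 213586) = -140720 - 1*(-312736) = -140720 + 312736 = 172016)
1/K = 1/172016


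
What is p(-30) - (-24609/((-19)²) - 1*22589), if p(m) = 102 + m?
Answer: 8205230/361 ≈ 22729.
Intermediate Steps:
p(-30) - (-24609/((-19)²) - 1*22589) = (102 - 30) - (-24609/((-19)²) - 1*22589) = 72 - (-24609/361 - 22589) = 72 - 1*(-8179238/361) = 72 + 8179238/361 = 8205230/361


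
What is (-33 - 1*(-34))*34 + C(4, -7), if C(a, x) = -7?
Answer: 27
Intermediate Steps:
(-33 - 1*(-34))*34 + C(4, -7) = (-33 - 1*(-34))*34 - 7 = (-33 + 34)*34 - 7 = 1*34 - 7 = 34 - 7 = 27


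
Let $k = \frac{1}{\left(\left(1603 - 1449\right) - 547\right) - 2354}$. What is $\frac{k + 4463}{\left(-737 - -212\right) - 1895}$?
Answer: $- \frac{612993}{332387} \approx -1.8442$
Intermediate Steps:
$k = - \frac{1}{2747}$ ($k = \frac{1}{\left(154 - 547\right) - 2354} = \frac{1}{-393 - 2354} = \frac{1}{-2747} = - \frac{1}{2747} \approx -0.00036403$)
$\frac{k + 4463}{\left(-737 - -212\right) - 1895} = \frac{- \frac{1}{2747} + 4463}{\left(-737 - -212\right) - 1895} = \frac{12259860}{2747 \left(\left(-737 + 212\right) - 1895\right)} = \frac{12259860}{2747 \left(-525 - 1895\right)} = \frac{12259860}{2747 \left(-2420\right)} = \frac{12259860}{2747} \left(- \frac{1}{2420}\right) = - \frac{612993}{332387}$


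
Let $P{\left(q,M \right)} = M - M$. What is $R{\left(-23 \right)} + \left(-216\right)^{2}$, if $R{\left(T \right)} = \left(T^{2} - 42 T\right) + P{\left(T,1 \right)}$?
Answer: $48151$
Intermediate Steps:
$P{\left(q,M \right)} = 0$
$R{\left(T \right)} = T^{2} - 42 T$ ($R{\left(T \right)} = \left(T^{2} - 42 T\right) + 0 = T^{2} - 42 T$)
$R{\left(-23 \right)} + \left(-216\right)^{2} = - 23 \left(-42 - 23\right) + \left(-216\right)^{2} = \left(-23\right) \left(-65\right) + 46656 = 1495 + 46656 = 48151$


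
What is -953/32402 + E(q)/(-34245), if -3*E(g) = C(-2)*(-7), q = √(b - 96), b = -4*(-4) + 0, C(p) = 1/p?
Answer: -51308/1746495 ≈ -0.029378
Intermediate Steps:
C(p) = 1/p
b = 16 (b = 16 + 0 = 16)
q = 4*I*√5 (q = √(16 - 96) = √(-80) = 4*I*√5 ≈ 8.9443*I)
E(g) = -7/6 (E(g) = -(-7)/(3*(-2)) = -(-1)*(-7)/6 = -⅓*7/2 = -7/6)
-953/32402 + E(q)/(-34245) = -953/32402 - 7/6/(-34245) = -953*1/32402 - 7/6*(-1/34245) = -1/34 + 7/205470 = -51308/1746495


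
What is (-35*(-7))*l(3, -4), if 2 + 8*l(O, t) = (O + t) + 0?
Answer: -735/8 ≈ -91.875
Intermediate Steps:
l(O, t) = -¼ + O/8 + t/8 (l(O, t) = -¼ + ((O + t) + 0)/8 = -¼ + (O + t)/8 = -¼ + (O/8 + t/8) = -¼ + O/8 + t/8)
(-35*(-7))*l(3, -4) = (-35*(-7))*(-¼ + (⅛)*3 + (⅛)*(-4)) = 245*(-¼ + 3/8 - ½) = 245*(-3/8) = -735/8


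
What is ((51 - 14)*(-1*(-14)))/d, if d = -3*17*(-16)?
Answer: 259/408 ≈ 0.63480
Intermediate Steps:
d = 816 (d = -51*(-16) = 816)
((51 - 14)*(-1*(-14)))/d = ((51 - 14)*(-1*(-14)))/816 = (37*14)*(1/816) = 518*(1/816) = 259/408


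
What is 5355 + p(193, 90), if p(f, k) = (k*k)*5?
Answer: 45855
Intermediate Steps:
p(f, k) = 5*k² (p(f, k) = k²*5 = 5*k²)
5355 + p(193, 90) = 5355 + 5*90² = 5355 + 5*8100 = 5355 + 40500 = 45855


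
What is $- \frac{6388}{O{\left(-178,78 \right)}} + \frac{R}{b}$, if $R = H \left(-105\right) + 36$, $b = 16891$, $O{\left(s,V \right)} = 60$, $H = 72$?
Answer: $- \frac{1425673}{13335} \approx -106.91$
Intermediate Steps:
$R = -7524$ ($R = 72 \left(-105\right) + 36 = -7560 + 36 = -7524$)
$- \frac{6388}{O{\left(-178,78 \right)}} + \frac{R}{b} = - \frac{6388}{60} - \frac{7524}{16891} = \left(-6388\right) \frac{1}{60} - \frac{396}{889} = - \frac{1597}{15} - \frac{396}{889} = - \frac{1425673}{13335}$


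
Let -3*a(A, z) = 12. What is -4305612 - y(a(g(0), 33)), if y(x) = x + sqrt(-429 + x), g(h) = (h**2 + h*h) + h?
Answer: -4305608 - I*sqrt(433) ≈ -4.3056e+6 - 20.809*I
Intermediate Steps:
g(h) = h + 2*h**2 (g(h) = (h**2 + h**2) + h = 2*h**2 + h = h + 2*h**2)
a(A, z) = -4 (a(A, z) = -1/3*12 = -4)
-4305612 - y(a(g(0), 33)) = -4305612 - (-4 + sqrt(-429 - 4)) = -4305612 - (-4 + sqrt(-433)) = -4305612 - (-4 + I*sqrt(433)) = -4305612 + (4 - I*sqrt(433)) = -4305608 - I*sqrt(433)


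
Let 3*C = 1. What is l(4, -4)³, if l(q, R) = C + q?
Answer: 2197/27 ≈ 81.370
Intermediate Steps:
C = ⅓ (C = (⅓)*1 = ⅓ ≈ 0.33333)
l(q, R) = ⅓ + q
l(4, -4)³ = (⅓ + 4)³ = (13/3)³ = 2197/27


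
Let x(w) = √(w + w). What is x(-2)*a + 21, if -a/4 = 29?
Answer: 21 - 232*I ≈ 21.0 - 232.0*I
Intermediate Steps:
a = -116 (a = -4*29 = -116)
x(w) = √2*√w (x(w) = √(2*w) = √2*√w)
x(-2)*a + 21 = (√2*√(-2))*(-116) + 21 = (√2*(I*√2))*(-116) + 21 = (2*I)*(-116) + 21 = -232*I + 21 = 21 - 232*I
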